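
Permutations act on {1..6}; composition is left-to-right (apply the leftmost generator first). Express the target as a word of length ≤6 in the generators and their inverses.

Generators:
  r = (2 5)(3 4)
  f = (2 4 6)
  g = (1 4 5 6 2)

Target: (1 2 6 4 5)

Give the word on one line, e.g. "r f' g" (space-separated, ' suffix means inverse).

f' g' g' f

  after f': (2 6 4)
  after g': (1 2 5 4 6)
  after g': (1 6 2 4 5)
  after f: (1 2 6 4 5)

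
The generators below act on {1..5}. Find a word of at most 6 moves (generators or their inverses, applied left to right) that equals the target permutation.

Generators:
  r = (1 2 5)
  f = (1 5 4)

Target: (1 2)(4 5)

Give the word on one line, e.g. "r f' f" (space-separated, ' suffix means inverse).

r f' r r r

  after r: (1 2 5)
  after f': (1 2)(4 5)
  after r: (1 5 4)
  after r: (2 5 4)
  after r: (1 2)(4 5)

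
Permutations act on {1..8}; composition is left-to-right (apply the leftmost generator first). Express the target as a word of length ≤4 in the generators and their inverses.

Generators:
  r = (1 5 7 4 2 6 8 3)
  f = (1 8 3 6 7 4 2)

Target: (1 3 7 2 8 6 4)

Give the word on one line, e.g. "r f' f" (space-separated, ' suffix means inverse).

f f

  after f: (1 8 3 6 7 4 2)
  after f: (1 3 7 2 8 6 4)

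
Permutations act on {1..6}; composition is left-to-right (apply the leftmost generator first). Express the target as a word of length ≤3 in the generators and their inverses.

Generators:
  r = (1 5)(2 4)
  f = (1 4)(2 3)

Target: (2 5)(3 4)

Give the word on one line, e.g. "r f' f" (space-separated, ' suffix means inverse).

  after r': (1 5)(2 4)
  after f': (1 5 4 3 2)
  after r: (2 5)(3 4)

r' f' r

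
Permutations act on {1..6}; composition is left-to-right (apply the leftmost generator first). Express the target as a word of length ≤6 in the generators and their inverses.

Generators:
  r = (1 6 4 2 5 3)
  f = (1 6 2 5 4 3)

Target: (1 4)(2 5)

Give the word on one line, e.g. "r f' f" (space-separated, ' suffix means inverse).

f' r' f' r'

  after f': (1 3 4 5 2 6)
  after r': (1 5 4 2)(3 6)
  after f': (1 2 3)(4 6)
  after r': (1 4)(2 5)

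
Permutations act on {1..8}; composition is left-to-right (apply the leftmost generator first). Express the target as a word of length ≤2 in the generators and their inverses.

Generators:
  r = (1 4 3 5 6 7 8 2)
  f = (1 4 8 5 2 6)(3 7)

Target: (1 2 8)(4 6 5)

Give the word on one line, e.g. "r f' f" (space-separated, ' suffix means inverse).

  after f': (1 6 2 5 8 4)(3 7)
  after f': (1 2 8)(4 6 5)

f' f'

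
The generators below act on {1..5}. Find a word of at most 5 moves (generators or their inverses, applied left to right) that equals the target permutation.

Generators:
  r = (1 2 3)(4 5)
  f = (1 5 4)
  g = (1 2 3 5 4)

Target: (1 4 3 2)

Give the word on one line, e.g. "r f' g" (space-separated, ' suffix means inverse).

  after f': (1 4 5)
  after g': (1 5 4 3 2)
  after r: (1 4)
  after r: (1 5 4 2 3)
  after r: (1 4 3 2)

f' g' r r r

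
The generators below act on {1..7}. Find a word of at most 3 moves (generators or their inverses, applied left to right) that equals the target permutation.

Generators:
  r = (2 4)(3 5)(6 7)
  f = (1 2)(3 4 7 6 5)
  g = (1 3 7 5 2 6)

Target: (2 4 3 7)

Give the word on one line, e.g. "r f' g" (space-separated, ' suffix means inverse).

g' g' f'

  after g': (1 6 2 5 7 3)
  after g': (1 2 7)(3 6 5)
  after f': (2 4 3 7)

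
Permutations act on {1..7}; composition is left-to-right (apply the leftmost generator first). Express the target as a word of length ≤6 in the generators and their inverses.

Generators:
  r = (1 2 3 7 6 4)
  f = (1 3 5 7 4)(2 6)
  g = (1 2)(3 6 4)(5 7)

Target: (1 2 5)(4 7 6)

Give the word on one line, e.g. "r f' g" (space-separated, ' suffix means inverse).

  after f': (1 4 7 5 3)(2 6)
  after g': (1 6)(2 3)(4 5)
  after g': (1 3)(2 4 7 5 6)
  after f': (2 7 3 4 5)
  after g: (1 2 5)(4 7 6)

f' g' g' f' g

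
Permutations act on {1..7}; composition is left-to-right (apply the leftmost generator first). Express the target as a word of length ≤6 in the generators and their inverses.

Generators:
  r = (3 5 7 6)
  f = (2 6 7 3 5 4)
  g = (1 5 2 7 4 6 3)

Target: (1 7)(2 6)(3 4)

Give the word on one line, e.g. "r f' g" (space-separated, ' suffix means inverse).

  after r': (3 6 7 5)
  after g': (1 3 4 7)(2 5 6)
  after r: (1 5 3 4 6 2 7)
  after r: (1 7)(2 6)(3 4)

r' g' r r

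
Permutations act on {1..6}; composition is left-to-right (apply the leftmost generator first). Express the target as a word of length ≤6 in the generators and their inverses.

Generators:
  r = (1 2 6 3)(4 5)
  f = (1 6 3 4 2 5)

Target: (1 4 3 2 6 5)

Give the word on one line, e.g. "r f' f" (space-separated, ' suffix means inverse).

  after f': (1 5 2 4 3 6)
  after r: (1 4)(2 5 6)
  after r: (1 5 3)(2 4)
  after f': (1 2 3 5 6)
  after f': (1 4 3 2 6 5)

f' r r f' f'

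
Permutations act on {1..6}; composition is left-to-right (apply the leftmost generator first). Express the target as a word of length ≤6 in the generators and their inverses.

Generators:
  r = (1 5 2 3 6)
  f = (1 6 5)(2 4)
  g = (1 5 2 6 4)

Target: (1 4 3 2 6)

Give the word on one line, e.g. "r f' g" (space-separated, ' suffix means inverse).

g r' g' r

  after g: (1 5 2 6 4)
  after r': (2 3)(4 6)
  after g': (1 4 2 3 5)
  after r: (1 4 3 2 6)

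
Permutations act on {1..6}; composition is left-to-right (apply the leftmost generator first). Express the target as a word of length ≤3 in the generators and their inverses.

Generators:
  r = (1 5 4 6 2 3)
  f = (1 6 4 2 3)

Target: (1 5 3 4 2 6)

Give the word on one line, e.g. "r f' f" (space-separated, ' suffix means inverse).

  after r: (1 5 4 6 2 3)
  after f: (1 5 2)(3 6)
  after f: (1 5 3 4 2 6)

r f f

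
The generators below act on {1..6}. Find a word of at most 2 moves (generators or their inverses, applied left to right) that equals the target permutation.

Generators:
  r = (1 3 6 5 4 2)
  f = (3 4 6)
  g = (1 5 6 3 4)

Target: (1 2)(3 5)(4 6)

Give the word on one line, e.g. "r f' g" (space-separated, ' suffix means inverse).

g' r

  after g': (1 4 3 6 5)
  after r: (1 2)(3 5)(4 6)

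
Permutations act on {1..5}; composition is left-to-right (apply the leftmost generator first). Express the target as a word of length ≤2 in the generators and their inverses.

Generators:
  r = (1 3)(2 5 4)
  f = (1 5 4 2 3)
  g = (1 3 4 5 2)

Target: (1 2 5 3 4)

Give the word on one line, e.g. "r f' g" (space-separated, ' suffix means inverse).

  after f': (1 3 2 4 5)
  after f': (1 2 5 3 4)

f' f'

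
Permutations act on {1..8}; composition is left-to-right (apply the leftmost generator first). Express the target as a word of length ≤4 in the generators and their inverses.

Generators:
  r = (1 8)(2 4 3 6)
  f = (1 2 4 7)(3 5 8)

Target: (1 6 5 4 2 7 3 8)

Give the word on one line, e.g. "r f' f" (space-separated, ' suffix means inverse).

f r' f' f'

  after f: (1 2 4 7)(3 5 8)
  after r': (1 6 3 5)(4 7 8)
  after f': (1 6 8 2)(5 7)
  after f': (1 6 5 4 2 7 3 8)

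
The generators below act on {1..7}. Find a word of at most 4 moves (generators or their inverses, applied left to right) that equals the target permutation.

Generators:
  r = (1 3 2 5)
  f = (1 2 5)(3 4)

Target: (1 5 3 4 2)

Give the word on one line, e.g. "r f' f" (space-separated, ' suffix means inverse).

f r

  after f: (1 2 5)(3 4)
  after r: (1 5 3 4 2)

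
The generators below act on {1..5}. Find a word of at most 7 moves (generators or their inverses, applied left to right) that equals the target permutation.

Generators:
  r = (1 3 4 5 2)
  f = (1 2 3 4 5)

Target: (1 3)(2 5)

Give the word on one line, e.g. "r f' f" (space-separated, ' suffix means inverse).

r' f' f' r f

  after r': (1 2 5 4 3)
  after f': (2 4)(3 5)
  after f': (1 5 2 3 4)
  after r: (1 2 4 3 5)
  after f: (1 3)(2 5)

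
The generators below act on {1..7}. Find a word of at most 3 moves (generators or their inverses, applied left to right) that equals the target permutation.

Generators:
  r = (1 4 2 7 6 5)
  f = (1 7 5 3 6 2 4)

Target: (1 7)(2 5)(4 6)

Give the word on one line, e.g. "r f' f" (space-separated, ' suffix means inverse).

r r r

  after r: (1 4 2 7 6 5)
  after r: (1 2 6)(4 7 5)
  after r: (1 7)(2 5)(4 6)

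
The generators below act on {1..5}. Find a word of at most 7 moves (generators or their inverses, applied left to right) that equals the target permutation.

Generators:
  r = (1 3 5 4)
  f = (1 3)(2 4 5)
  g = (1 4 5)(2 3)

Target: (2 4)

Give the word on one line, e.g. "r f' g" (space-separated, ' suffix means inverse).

f' g r' g f'

  after f': (1 3)(2 5 4)
  after g: (1 2)(3 4)
  after r': (1 2 4)(3 5)
  after g: (1 3)(2 5)
  after f': (2 4)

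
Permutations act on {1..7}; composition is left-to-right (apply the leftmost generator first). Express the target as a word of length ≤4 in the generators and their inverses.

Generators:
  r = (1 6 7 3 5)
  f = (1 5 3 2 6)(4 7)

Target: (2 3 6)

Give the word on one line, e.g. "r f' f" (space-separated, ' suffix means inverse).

r' f' f' r'

  after r': (1 5 3 7 6)
  after f': (2 3 4 7)
  after f': (1 6 2 5)(3 7)
  after r': (2 3 6)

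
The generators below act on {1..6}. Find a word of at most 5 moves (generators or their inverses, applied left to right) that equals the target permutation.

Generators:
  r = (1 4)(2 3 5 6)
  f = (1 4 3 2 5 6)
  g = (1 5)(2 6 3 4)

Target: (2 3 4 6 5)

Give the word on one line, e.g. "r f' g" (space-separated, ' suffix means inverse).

  after g: (1 5)(2 6 3 4)
  after f': (1 2 5 6 4 3)
  after r: (1 3 4 5 2 6)
  after f': (1 4 2 5 3)
  after r': (2 3 4 6 5)

g f' r f' r'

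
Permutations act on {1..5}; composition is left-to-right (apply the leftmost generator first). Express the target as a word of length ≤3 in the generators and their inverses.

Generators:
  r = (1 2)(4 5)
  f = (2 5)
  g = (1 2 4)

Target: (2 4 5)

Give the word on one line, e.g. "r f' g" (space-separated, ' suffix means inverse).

  after r': (1 2)(4 5)
  after g': (2 4 5)

r' g'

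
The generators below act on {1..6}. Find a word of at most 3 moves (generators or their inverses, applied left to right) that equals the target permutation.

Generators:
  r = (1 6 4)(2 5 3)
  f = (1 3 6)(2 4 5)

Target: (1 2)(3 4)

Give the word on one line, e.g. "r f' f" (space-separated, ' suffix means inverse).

  after f: (1 3 6)(2 4 5)
  after r': (1 5 3)(2 6 4)
  after r': (1 2)(3 4)

f r' r'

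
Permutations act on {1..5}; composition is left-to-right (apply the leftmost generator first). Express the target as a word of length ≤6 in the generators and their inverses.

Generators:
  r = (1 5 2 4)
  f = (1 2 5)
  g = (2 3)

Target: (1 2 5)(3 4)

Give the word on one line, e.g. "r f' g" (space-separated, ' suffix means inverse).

f r' g r

  after f: (1 2 5)
  after r': (1 5 4 2)
  after g: (1 5 4 3 2)
  after r: (1 2 5)(3 4)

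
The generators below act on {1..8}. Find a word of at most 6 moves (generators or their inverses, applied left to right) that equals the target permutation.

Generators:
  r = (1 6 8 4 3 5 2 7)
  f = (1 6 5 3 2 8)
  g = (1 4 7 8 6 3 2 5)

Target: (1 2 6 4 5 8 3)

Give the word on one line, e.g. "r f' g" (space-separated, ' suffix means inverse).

  after g: (1 4 7 8 6 3 2 5)
  after g: (1 7 6 2)(3 5 4 8)
  after f': (1 7)(2 8 5 4)(3 6)
  after r': (1 2 6 4 5 8 3)

g g f' r'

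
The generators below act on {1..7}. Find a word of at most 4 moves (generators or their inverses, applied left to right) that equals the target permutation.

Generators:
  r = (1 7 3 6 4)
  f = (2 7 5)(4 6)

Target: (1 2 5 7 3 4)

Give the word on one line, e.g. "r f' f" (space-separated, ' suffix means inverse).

r f'

  after r: (1 7 3 6 4)
  after f': (1 2 5 7 3 4)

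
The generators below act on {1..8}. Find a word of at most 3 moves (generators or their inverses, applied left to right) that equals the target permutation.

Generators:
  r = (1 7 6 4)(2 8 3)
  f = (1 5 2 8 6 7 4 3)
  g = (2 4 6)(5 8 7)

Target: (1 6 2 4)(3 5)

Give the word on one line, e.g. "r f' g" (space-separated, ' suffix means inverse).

  after f: (1 5 2 8 6 7 4 3)
  after g: (1 8 2 7 6 5 4 3)
  after f: (1 6 2 4)(3 5)

f g f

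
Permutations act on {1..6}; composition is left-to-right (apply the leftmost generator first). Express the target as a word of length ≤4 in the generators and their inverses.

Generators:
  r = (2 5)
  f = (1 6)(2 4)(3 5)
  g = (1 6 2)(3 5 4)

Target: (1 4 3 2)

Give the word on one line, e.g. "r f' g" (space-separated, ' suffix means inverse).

g' r r f'

  after g': (1 2 6)(3 4 5)
  after r: (1 5 3 4 2 6)
  after r: (1 2 6)(3 4 5)
  after f': (1 4 3 2)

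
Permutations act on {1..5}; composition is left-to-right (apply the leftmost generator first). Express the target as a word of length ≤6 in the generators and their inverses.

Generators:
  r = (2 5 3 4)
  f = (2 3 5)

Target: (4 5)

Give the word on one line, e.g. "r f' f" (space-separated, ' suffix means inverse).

  after r': (2 4 3 5)
  after f': (2 4)
  after r: (3 4 5)
  after f': (2 5)(3 4)
  after r': (4 5)

r' f' r f' r'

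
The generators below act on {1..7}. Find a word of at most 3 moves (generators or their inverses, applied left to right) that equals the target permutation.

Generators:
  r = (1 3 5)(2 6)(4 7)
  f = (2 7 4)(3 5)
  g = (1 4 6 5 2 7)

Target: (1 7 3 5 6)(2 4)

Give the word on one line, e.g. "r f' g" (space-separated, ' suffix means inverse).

  after g: (1 4 6 5 2 7)
  after r: (1 7 3 5 6)(2 4)

g r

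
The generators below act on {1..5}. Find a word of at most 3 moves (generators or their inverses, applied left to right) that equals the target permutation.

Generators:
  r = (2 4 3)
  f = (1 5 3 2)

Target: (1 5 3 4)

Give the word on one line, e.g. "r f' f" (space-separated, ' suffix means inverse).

  after r': (2 3 4)
  after f: (1 5 3 4)

r' f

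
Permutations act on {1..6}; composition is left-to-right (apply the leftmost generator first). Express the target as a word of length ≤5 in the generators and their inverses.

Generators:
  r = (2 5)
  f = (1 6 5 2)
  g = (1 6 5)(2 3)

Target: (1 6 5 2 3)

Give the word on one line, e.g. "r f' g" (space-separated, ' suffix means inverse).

f g' r' g

  after f: (1 6 5 2)
  after g': (2 5 3)
  after r': (3 5)
  after g: (1 6 5 2 3)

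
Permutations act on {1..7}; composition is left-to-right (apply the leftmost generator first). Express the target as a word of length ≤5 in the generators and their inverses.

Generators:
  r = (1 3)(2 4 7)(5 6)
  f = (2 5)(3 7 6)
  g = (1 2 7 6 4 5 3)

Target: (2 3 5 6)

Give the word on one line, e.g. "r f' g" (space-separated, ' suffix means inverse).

  after r: (1 3)(2 4 7)(5 6)
  after r: (2 7 4)
  after f: (2 6 3 7 4 5)
  after r': (1 3 4 6)(2 5 7)
  after g: (2 3 5 6)

r r f r' g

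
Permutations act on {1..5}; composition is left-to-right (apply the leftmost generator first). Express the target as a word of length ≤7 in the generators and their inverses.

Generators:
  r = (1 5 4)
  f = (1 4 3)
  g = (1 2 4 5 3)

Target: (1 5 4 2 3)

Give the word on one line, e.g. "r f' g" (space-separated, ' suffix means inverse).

  after r: (1 5 4)
  after f: (1 5 3)
  after r: (1 4)(3 5)
  after g: (1 5)(2 4)
  after f: (1 5 4 2 3)

r f r g f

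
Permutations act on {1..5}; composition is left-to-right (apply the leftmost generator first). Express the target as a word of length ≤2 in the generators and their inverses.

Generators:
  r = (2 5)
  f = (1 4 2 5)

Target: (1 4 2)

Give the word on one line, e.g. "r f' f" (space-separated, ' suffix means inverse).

r f

  after r: (2 5)
  after f: (1 4 2)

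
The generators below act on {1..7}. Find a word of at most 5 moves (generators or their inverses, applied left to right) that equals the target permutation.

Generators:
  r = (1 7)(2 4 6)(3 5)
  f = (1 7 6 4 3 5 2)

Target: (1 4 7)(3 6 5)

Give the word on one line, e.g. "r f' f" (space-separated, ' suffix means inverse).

  after f: (1 7 6 4 3 5 2)
  after r: (2 7)(4 5)
  after f: (1 7)(2 6 4)(3 5)
  after f: (1 6 3 2 4)
  after r': (1 4 7)(3 6 5)

f r f f r'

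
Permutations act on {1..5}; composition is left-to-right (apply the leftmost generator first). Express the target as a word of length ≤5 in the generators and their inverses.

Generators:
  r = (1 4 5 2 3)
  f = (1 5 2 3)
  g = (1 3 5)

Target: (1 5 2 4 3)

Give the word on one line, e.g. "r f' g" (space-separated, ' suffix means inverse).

  after g: (1 3 5)
  after r': (1 2 5 3 4)
  after r': (1 5 2 4 3)

g r' r'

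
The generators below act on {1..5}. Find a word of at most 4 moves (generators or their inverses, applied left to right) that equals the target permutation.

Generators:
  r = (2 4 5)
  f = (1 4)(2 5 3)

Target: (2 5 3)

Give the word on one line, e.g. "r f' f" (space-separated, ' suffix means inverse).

f f f f

  after f: (1 4)(2 5 3)
  after f: (2 3 5)
  after f: (1 4)
  after f: (2 5 3)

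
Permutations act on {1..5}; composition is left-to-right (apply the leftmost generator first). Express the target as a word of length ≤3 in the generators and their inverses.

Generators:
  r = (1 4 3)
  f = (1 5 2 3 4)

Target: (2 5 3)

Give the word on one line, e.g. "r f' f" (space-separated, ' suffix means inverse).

f' r'

  after f': (1 4 3 2 5)
  after r': (2 5 3)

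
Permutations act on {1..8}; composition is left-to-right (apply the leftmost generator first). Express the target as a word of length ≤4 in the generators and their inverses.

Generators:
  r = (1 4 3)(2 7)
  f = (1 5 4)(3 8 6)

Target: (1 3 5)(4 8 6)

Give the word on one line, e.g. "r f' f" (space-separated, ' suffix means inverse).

r f' f' r'

  after r: (1 4 3)(2 7)
  after f': (1 5)(2 7)(3 4 6 8)
  after f': (2 7)(3 5 4 8 6)
  after r': (1 3 5)(4 8 6)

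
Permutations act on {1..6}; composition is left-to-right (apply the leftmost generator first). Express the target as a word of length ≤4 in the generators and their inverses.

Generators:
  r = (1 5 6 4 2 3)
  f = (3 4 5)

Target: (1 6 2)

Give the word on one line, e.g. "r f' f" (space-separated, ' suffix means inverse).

  after f': (3 5 4)
  after r: (1 5 2 3 6 4)
  after r: (1 6 2)(3 4 5)
  after f': (1 6 2)

f' r r f'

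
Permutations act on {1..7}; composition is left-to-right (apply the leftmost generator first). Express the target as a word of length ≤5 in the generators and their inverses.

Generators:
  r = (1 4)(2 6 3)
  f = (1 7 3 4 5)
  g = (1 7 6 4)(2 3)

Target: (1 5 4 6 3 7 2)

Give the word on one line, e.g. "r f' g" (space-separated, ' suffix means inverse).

  after g': (1 4 6 7)(2 3)
  after r': (2 6 7 4)
  after g': (1 4 3 2 7 6)
  after r': (2 7)(4 6)
  after f': (1 5 4 6 3 7 2)

g' r' g' r' f'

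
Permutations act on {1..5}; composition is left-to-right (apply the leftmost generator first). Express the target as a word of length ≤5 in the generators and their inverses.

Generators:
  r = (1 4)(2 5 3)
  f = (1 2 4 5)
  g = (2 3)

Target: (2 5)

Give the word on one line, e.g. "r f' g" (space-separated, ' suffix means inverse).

r' g r

  after r': (1 4)(2 3 5)
  after g: (1 4)(3 5)
  after r: (2 5)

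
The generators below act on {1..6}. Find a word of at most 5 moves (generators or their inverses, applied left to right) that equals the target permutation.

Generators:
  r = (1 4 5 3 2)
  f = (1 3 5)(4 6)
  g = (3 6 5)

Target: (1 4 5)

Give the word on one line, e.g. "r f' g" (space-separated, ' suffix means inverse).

  after f': (1 5 3)(4 6)
  after g': (1 6 4 3)
  after f: (1 4 5)

f' g' f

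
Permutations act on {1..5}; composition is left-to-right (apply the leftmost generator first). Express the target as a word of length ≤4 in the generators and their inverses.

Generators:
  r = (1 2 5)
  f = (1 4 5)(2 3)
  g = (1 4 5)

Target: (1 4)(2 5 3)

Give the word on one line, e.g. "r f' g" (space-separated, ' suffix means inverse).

r' f g

  after r': (1 5 2)
  after f: (2 4 5 3)
  after g: (1 4)(2 5 3)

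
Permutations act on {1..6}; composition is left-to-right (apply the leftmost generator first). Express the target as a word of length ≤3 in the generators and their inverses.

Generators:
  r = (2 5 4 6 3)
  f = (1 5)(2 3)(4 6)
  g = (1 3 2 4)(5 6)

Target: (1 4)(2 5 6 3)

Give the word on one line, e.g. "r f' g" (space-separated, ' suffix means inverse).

f' g' f

  after f': (1 5)(2 3)(4 6)
  after g': (1 6 2)(4 5)
  after f: (1 4)(2 5 6 3)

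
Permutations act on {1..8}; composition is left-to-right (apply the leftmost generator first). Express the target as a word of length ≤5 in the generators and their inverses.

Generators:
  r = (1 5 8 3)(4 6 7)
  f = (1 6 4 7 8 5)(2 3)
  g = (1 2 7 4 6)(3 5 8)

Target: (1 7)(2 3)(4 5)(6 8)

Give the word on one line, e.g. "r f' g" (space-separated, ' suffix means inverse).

f f f

  after f: (1 6 4 7 8 5)(2 3)
  after f: (1 4 8)(5 6 7)
  after f: (1 7)(2 3)(4 5)(6 8)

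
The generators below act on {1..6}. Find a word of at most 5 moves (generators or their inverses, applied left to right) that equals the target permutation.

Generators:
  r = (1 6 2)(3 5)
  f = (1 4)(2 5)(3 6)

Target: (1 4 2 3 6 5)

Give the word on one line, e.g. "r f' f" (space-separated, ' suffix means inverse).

r' r' r' f' r'

  after r': (1 2 6)(3 5)
  after r': (1 6 2)
  after r': (3 5)
  after f': (1 4)(2 5 6 3)
  after r': (1 4 2 3 6 5)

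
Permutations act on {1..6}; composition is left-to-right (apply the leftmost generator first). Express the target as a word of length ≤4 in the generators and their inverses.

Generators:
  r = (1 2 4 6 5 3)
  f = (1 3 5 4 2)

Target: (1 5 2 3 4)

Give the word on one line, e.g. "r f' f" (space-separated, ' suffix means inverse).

f' f' f'

  after f': (1 2 4 5 3)
  after f': (1 4 3 2 5)
  after f': (1 5 2 3 4)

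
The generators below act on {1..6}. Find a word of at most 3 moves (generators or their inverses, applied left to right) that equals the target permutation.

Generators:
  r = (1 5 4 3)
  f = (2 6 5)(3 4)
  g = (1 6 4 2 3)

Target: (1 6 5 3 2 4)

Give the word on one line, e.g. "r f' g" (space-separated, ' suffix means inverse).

  after f: (2 6 5)(3 4)
  after g: (1 6 5 3 2 4)

f g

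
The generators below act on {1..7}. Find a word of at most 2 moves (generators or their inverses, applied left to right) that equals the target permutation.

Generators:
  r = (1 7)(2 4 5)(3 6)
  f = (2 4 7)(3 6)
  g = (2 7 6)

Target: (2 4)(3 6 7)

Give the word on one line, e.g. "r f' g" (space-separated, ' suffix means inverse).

g f'

  after g: (2 7 6)
  after f': (2 4)(3 6 7)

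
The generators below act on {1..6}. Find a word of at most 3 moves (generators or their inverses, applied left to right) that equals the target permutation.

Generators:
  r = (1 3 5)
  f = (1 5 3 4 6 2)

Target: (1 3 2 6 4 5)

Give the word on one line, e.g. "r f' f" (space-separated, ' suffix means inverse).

r' f' r

  after r': (1 5 3)
  after f': (2 6 4 3)
  after r: (1 3 2 6 4 5)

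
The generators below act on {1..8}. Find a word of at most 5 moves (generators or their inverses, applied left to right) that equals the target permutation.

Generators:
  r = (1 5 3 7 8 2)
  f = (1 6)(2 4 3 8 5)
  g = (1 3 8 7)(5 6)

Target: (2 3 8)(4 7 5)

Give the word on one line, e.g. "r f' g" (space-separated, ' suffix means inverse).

  after r: (1 5 3 7 8 2)
  after f': (1 8 5 4 2 6)(3 7)
  after r: (1 2 6 5 4)(3 8)
  after g: (1 2 5 4 3 7)
  after r: (2 3 8)(4 7 5)

r f' r g r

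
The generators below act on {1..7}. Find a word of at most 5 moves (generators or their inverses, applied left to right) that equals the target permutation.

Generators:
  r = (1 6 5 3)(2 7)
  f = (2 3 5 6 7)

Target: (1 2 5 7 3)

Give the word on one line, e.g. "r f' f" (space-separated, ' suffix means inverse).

f f r' f'

  after f: (2 3 5 6 7)
  after f: (2 5 7 3 6)
  after r': (1 3)(2 6 7 5)
  after f': (1 2 5 7 3)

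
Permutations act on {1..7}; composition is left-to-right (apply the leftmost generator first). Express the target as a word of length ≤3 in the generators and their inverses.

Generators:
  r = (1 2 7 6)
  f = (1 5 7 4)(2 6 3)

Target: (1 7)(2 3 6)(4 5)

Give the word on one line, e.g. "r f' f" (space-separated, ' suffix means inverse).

f f

  after f: (1 5 7 4)(2 6 3)
  after f: (1 7)(2 3 6)(4 5)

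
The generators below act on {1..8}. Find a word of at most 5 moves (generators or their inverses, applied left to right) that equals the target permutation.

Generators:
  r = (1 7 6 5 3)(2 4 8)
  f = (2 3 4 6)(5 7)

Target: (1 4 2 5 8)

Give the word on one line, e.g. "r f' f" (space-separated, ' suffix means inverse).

  after f': (2 6 4 3)(5 7)
  after f': (2 4)(3 6)
  after r': (1 3 7)(4 8)(5 6)
  after f': (1 2 6 7)(3 5 4 8)
  after r: (1 4 2 5 8)

f' f' r' f' r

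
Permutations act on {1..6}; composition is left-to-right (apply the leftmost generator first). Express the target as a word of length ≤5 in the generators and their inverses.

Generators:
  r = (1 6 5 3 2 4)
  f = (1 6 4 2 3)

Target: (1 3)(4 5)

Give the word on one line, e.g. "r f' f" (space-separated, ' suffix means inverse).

f' f' r r f'

  after f': (1 3 2 4 6)
  after f': (1 2 6 3 4)
  after r: (1 4 6 2 5 3)
  after r: (2 3 6 4 5)
  after f': (1 3)(4 5)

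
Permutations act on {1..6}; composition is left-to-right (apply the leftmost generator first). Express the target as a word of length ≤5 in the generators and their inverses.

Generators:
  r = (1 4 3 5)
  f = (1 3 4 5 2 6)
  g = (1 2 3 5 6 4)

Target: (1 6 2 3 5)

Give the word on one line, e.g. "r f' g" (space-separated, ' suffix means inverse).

g g f' f'

  after g: (1 2 3 5 6 4)
  after g: (1 3 6)(2 5 4)
  after f': (2 4 5 3)
  after f': (1 6 2 3 5)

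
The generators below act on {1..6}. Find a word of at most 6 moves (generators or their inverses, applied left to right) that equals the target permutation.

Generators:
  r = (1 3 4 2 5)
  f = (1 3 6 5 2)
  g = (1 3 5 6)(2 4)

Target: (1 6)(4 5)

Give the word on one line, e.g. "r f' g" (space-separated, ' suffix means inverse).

  after g': (1 6 5 3)(2 4)
  after f': (1 3 2 4 5)
  after f': (2 4 6 3 5)
  after g': (1 6)(4 5)

g' f' f' g'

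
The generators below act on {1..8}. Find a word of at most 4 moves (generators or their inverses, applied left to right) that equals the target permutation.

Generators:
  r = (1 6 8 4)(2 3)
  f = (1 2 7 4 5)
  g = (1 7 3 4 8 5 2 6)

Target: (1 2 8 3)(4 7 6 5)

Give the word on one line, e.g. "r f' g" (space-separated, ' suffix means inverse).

  after g': (1 6 2 5 8 4 3 7)
  after g': (1 2 8 3)(4 7 6 5)

g' g'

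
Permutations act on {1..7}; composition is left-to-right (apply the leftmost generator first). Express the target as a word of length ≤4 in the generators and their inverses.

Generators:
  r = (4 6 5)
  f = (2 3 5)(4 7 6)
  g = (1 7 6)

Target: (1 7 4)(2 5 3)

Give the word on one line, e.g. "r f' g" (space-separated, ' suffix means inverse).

f' g

  after f': (2 5 3)(4 6 7)
  after g: (1 7 4)(2 5 3)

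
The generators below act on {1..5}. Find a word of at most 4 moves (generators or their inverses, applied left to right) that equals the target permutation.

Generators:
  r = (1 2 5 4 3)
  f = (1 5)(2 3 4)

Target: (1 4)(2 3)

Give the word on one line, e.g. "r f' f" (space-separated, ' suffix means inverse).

  after r: (1 2 5 4 3)
  after f': (1 4 2)(3 5)
  after r: (1 3 4 5)
  after f: (1 4)(2 3)

r f' r f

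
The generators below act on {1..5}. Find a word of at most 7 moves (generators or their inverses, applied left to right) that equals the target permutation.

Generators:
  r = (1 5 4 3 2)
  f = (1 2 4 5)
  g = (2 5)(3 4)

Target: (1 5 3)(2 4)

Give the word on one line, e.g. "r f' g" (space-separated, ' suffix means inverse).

f g f' f' g

  after f: (1 2 4 5)
  after g: (1 5)(2 3 4)
  after f': (1 4)(2 3)
  after f': (1 2 3)(4 5)
  after g: (1 5 3)(2 4)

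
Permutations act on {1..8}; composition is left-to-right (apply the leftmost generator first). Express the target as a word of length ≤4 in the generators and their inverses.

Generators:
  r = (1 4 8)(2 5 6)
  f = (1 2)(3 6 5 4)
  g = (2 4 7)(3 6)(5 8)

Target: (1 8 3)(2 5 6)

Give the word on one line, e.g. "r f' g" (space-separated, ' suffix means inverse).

f f r' f

  after f: (1 2)(3 6 5 4)
  after f: (3 5)(4 6)
  after r': (1 8 4 5 3 2 6)
  after f: (1 8 3)(2 5 6)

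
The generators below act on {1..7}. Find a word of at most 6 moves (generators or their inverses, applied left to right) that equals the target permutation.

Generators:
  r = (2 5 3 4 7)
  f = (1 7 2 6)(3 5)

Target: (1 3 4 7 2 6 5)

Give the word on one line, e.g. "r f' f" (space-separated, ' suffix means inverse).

  after r': (2 7 4 3 5)
  after f: (1 7 4 5 6)
  after f: (1 2 6 7 4 3 5)
  after r: (1 5)(2 6)
  after r: (1 3 4 7 2 6 5)

r' f f r r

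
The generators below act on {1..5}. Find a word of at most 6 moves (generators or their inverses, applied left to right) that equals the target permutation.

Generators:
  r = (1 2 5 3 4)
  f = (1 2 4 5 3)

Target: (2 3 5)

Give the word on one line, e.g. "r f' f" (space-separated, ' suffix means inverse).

  after f': (1 3 5 4 2)
  after f': (1 5 2 3 4)
  after f': (1 4 3 2 5)
  after r: (2 3 5)

f' f' f' r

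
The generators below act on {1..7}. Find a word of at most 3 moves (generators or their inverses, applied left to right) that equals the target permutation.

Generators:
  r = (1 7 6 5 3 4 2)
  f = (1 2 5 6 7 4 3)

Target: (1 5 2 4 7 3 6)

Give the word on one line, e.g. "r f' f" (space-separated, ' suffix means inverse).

r f' r

  after r: (1 7 6 5 3 4 2)
  after f': (1 6 2 3 7 5 4)
  after r: (1 5 2 4 7 3 6)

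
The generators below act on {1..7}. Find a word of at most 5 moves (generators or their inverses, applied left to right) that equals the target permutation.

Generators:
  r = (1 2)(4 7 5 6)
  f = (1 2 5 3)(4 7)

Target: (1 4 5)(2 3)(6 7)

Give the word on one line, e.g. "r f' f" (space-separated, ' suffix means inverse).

f f r' r'

  after f: (1 2 5 3)(4 7)
  after f: (1 5)(2 3)
  after r': (1 7 4 6 5 2 3)
  after r': (1 4 5)(2 3)(6 7)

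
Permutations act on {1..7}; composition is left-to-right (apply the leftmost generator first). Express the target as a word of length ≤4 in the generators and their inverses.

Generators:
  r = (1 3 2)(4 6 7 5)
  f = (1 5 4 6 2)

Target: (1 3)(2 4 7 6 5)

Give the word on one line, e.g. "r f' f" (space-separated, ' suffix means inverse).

  after f': (1 2 6 4 5)
  after r': (1 3)(2 4 7 6 5)

f' r'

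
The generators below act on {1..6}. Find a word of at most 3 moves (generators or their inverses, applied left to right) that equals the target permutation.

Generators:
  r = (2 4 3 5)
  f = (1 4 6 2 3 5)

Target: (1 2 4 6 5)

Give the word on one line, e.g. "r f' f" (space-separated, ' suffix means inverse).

f r'

  after f: (1 4 6 2 3 5)
  after r': (1 2 4 6 5)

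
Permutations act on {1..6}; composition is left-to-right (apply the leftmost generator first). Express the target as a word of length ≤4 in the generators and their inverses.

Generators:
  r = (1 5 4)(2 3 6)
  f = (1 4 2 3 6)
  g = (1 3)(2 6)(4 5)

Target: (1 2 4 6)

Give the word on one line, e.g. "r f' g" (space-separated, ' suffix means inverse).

  after r: (1 5 4)(2 3 6)
  after g': (1 4 3 2)
  after f: (1 2 4 6)

r g' f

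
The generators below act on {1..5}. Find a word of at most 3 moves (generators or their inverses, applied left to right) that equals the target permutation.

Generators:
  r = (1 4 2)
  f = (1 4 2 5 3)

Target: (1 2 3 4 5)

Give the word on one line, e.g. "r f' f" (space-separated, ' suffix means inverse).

f' f' f'

  after f': (1 3 5 2 4)
  after f': (1 5 4 3 2)
  after f': (1 2 3 4 5)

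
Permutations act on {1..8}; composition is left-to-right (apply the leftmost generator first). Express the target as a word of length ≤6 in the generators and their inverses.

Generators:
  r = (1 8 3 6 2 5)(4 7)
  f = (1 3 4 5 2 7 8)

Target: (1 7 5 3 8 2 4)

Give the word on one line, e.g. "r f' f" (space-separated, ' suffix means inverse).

f f f f f

  after f: (1 3 4 5 2 7 8)
  after f: (1 4 2 8 3 5 7)
  after f: (1 5 8 4 7 3 2)
  after f: (1 2 3 7 4 8 5)
  after f: (1 7 5 3 8 2 4)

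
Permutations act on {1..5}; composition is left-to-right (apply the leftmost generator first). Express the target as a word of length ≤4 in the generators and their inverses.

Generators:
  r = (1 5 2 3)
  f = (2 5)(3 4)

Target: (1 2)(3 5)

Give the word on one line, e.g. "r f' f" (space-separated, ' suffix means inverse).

  after r': (1 3 2 5)
  after f: (1 4 3 5)
  after f: (1 3 2 5)
  after r': (1 2)(3 5)

r' f f r'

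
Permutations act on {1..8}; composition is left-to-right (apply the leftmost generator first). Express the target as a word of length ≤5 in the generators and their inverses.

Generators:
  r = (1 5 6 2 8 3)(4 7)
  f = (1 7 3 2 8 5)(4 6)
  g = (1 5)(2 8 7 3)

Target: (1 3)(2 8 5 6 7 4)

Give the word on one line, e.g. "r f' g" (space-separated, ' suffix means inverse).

g f' r

  after g: (1 5)(2 8 7 3)
  after f': (1 8)(4 6)
  after r: (1 3)(2 8 5 6 7 4)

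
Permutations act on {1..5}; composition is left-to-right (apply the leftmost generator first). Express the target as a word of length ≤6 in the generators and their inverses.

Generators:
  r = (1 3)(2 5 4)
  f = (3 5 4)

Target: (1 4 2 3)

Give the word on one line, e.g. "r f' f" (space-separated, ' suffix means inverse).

  after r': (1 3)(2 4 5)
  after f': (1 4 3)(2 5)
  after f': (1 5 2 3)
  after r': (1 2)(4 5)
  after r': (1 4 2 3)

r' f' f' r' r'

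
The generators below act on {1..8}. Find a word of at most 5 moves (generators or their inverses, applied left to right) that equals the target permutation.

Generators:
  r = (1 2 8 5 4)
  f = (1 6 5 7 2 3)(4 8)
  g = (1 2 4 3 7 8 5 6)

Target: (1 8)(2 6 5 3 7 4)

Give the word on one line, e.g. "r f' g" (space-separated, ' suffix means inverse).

r g' r f' g

  after r: (1 2 8 5 4)
  after g': (2 7 3 4 6 5)
  after r: (1 2 7 3)(4 6)(5 8)
  after f': (1 7 2 5 4)(6 8)
  after g: (1 8)(2 6 5 3 7 4)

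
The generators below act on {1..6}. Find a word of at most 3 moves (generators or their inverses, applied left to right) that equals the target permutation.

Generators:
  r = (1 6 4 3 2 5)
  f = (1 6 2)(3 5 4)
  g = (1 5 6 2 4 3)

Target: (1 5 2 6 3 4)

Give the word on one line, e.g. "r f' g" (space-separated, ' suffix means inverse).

f' g f'

  after f': (1 2 6)(3 4 5)
  after g: (1 4 6 5)
  after f': (1 5 2 6 3 4)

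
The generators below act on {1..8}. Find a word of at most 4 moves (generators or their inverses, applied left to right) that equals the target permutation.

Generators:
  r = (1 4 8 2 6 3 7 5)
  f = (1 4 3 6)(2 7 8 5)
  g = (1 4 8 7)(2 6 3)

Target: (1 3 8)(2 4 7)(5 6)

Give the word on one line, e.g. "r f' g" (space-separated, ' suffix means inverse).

  after r': (1 5 7 3 6 2 8 4)
  after f: (1 2 5 8 3)(6 7)
  after r: (1 6 5 2)(3 4 8 7)
  after g: (1 3 8)(2 4 7)(5 6)

r' f r g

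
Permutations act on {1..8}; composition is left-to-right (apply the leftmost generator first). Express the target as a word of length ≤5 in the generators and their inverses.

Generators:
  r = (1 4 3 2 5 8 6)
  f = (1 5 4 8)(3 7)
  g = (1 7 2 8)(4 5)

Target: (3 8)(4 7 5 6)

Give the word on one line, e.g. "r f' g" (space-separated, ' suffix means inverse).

  after r': (1 6 8 5 2 3 4)
  after g: (1 6)(2 3 5 8 4 7)
  after r: (3 8)(4 7 5 6)

r' g r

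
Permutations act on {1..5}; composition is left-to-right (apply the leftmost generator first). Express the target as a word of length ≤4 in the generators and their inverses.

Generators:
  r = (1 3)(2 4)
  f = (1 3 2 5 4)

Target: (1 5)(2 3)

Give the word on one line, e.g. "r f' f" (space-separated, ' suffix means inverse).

  after f': (1 4 5 2 3)
  after f': (1 5 3 4 2)
  after r': (1 5)(2 3)

f' f' r'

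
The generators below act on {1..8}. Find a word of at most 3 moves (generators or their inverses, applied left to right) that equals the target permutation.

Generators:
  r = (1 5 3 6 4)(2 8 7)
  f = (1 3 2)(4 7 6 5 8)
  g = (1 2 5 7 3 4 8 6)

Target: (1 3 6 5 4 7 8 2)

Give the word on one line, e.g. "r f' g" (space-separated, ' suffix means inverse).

r' f g

  after r': (1 4 6 3 5)(2 7 8)
  after f: (1 7 4 5 3 8)(2 6)
  after g: (1 3 6 5 4 7 8 2)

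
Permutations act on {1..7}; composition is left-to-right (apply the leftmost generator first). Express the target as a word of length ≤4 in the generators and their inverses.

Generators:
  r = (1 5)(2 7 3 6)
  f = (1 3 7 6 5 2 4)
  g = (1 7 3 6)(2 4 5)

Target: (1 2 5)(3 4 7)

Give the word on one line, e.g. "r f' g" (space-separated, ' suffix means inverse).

f r' f r

  after f: (1 3 7 6 5 2 4)
  after r': (1 7 3 2 4 5 6)
  after f: (1 6 3 4 2)
  after r: (1 2 5)(3 4 7)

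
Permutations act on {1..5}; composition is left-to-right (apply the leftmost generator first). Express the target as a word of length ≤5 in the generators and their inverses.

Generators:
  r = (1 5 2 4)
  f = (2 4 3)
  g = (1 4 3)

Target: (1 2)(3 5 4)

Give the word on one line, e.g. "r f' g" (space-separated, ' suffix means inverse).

g' g' f r f

  after g': (1 3 4)
  after g': (1 4 3)
  after f: (1 3)(2 4)
  after r: (1 3 5 2)
  after f: (1 2)(3 5 4)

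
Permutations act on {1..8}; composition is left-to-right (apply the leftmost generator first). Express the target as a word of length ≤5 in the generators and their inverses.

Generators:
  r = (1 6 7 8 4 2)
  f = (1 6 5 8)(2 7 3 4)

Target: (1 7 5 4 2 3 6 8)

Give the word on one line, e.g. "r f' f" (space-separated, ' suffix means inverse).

  after r: (1 6 7 8 4 2)
  after f: (1 5 8 2 6 3 4 7)
  after r: (1 5 4 8)(2 7 6 3)
  after f: (1 8 6 4)(2 3 7 5)
  after r': (1 7 5 4 2 3 6 8)

r f r f r'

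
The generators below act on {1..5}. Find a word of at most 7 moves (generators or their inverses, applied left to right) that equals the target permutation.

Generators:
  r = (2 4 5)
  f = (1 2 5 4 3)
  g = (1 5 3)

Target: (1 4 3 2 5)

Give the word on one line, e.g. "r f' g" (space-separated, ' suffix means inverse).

g f r r r

  after g: (1 5 3)
  after f: (1 4 3 2 5)
  after r: (1 5)(3 4)
  after r: (1 2 4 3 5)
  after r: (1 4 3 2 5)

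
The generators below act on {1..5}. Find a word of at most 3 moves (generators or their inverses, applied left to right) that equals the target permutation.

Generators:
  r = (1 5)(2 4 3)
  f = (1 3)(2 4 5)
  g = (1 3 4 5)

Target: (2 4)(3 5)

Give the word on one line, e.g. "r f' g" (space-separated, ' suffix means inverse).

g' r

  after g': (1 5 4 3)
  after r: (2 4)(3 5)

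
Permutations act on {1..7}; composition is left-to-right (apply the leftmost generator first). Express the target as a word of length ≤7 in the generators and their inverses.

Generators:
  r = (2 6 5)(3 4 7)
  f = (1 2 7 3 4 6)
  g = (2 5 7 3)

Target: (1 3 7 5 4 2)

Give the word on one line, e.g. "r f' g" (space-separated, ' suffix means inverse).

  after g: (2 5 7 3)
  after r: (3 6 5)(4 7)
  after f': (1 6 5 7 3 4 2)
  after r': (1 2)(4 5)
  after g': (1 3 7 5 4 2)

g r f' r' g'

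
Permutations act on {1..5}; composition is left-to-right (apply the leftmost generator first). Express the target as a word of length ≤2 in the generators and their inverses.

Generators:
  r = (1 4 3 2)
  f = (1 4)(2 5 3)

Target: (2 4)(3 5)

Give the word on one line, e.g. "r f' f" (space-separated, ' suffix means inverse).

  after r: (1 4 3 2)
  after f: (2 4)(3 5)

r f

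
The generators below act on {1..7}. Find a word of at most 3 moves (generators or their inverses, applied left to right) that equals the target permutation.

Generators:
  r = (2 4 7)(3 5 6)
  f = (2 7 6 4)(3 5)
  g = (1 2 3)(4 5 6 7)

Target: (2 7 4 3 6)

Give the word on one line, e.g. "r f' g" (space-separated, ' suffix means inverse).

  after f': (2 4 6 7)(3 5)
  after r: (2 7 4 3 6)

f' r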